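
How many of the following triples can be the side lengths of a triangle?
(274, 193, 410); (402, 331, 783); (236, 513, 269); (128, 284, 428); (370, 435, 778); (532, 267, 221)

(193,274,410): 193+274 > 410 → valid
(331,402,783): 331+402 ≤ 783 → not valid
(236,269,513): 236+269 ≤ 513 → not valid
(128,284,428): 128+284 ≤ 428 → not valid
(370,435,778): 370+435 > 778 → valid
(221,267,532): 221+267 ≤ 532 → not valid
2 of the 6 triples form a triangle.

2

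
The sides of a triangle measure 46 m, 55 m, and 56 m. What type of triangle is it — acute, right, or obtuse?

Compare the square of the longest side to the sum of squares of the other two: 46² + 55² = 5141 > 3136 = 56².

acute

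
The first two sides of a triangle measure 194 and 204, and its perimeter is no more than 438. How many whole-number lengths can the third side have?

Triangle inequality: 10 < x < 398. Perimeter ≤ 438 gives x ≤ 438 − 194 − 204 = 40.
So 10 < x ≤ 40; integers 11 through 40: 30 values.

30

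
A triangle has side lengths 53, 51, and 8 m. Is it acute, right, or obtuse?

Compare the square of the longest side to the sum of squares of the other two: 8² + 51² = 2665 < 2809 = 53².

obtuse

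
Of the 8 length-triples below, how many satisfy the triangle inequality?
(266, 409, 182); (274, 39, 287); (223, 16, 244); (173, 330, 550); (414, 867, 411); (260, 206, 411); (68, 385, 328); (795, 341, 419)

4

(182,266,409): 182+266 > 409 → valid
(39,274,287): 39+274 > 287 → valid
(16,223,244): 16+223 ≤ 244 → not valid
(173,330,550): 173+330 ≤ 550 → not valid
(411,414,867): 411+414 ≤ 867 → not valid
(206,260,411): 206+260 > 411 → valid
(68,328,385): 68+328 > 385 → valid
(341,419,795): 341+419 ≤ 795 → not valid
4 of the 8 triples form a triangle.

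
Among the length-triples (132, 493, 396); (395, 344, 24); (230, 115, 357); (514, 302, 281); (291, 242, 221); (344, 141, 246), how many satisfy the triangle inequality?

(132,396,493): 132+396 > 493 → valid
(24,344,395): 24+344 ≤ 395 → not valid
(115,230,357): 115+230 ≤ 357 → not valid
(281,302,514): 281+302 > 514 → valid
(221,242,291): 221+242 > 291 → valid
(141,246,344): 141+246 > 344 → valid
4 of the 6 triples form a triangle.

4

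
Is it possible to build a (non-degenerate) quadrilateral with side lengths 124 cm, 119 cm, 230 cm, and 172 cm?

A quadrilateral exists iff every side is shorter than the sum of the others — equivalently, the longest side is less than the sum of the rest.
Longest side 230 < 415 (sum of the remaining 3), so yes.

Yes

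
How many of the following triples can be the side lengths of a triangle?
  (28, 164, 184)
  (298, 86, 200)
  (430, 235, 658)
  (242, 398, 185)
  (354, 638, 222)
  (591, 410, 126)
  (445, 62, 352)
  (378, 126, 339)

4

(28,164,184): 28+164 > 184 → valid
(86,200,298): 86+200 ≤ 298 → not valid
(235,430,658): 235+430 > 658 → valid
(185,242,398): 185+242 > 398 → valid
(222,354,638): 222+354 ≤ 638 → not valid
(126,410,591): 126+410 ≤ 591 → not valid
(62,352,445): 62+352 ≤ 445 → not valid
(126,339,378): 126+339 > 378 → valid
4 of the 8 triples form a triangle.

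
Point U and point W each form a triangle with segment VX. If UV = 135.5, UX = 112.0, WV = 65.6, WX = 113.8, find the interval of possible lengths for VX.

From triangle UVX: |135.5 − 112.0| < VX < 135.5 + 112.0, i.e. 23.5 < VX < 247.5.
From triangle WVX: 48.2 < VX < 179.4.
Both must hold, so VX lies in the intersection.

48.2 < VX < 179.4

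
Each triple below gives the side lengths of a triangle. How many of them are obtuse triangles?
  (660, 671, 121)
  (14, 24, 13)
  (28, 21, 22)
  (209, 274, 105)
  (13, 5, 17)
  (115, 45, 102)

(660,671,121): 121²+660² = 450241 = 671² → right
(14,24,13): 13²+14² = 365 < 576 = 24² → obtuse
(28,21,22): 21²+22² = 925 > 784 = 28² → acute
(209,274,105): 105²+209² = 54706 < 75076 = 274² → obtuse
(13,5,17): 5²+13² = 194 < 289 = 17² → obtuse
(115,45,102): 45²+102² = 12429 < 13225 = 115² → obtuse
4 of the 6 are obtuse.

4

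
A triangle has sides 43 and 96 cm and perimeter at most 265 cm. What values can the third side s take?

Triangle inequality alone gives 53 < s < 139.
The perimeter condition gives s ≤ 265 − 43 − 96 = 126.
Intersecting the two: 53 < s ≤ 126.

53 < s ≤ 126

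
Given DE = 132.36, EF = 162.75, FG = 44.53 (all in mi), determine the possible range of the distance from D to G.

The maximum is all hops collinear in one direction: 132.36 + 162.75 + 44.53 = 339.64.
The longest hop is 162.75; the others sum to 176.89. Since 162.75 ≤ 176.89, the path can fold back on itself completely, so the minimum distance is 0.

0 ≤ DG ≤ 339.64 mi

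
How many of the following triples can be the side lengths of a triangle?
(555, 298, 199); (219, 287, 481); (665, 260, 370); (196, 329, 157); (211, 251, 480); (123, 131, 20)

(199,298,555): 199+298 ≤ 555 → not valid
(219,287,481): 219+287 > 481 → valid
(260,370,665): 260+370 ≤ 665 → not valid
(157,196,329): 157+196 > 329 → valid
(211,251,480): 211+251 ≤ 480 → not valid
(20,123,131): 20+123 > 131 → valid
3 of the 6 triples form a triangle.

3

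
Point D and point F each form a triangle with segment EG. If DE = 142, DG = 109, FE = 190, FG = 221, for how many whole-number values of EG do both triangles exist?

From triangle DEG: 33 < EG < 251.
From triangle FEG: 31 < EG < 411.
Intersection: 33 < EG < 251, so integers 34 through 250: 217 values.

217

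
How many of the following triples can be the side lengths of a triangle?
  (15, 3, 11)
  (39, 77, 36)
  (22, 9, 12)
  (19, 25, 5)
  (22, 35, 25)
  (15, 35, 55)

(3,11,15): 3+11 ≤ 15 → not valid
(36,39,77): 36+39 ≤ 77 → not valid
(9,12,22): 9+12 ≤ 22 → not valid
(5,19,25): 5+19 ≤ 25 → not valid
(22,25,35): 22+25 > 35 → valid
(15,35,55): 15+35 ≤ 55 → not valid
1 of the 6 triples forms a triangle.

1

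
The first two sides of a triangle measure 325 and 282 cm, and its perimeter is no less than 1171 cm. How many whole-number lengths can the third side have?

Triangle inequality: 43 < x < 607. Perimeter ≥ 1171 gives x ≥ 1171 − 325 − 282 = 564.
So 564 ≤ x < 607; integers 564 through 606: 43 values.

43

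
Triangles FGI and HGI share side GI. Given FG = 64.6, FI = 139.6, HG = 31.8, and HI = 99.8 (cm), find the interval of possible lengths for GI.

From triangle FGI: |64.6 − 139.6| < GI < 64.6 + 139.6, i.e. 75.0 < GI < 204.2.
From triangle HGI: 68.0 < GI < 131.6.
Both must hold, so GI lies in the intersection.

75.0 < GI < 131.6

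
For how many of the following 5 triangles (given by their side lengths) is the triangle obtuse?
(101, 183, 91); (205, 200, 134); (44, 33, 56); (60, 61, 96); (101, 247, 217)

4

(101,183,91): 91²+101² = 18482 < 33489 = 183² → obtuse
(205,200,134): 134²+200² = 57956 > 42025 = 205² → acute
(44,33,56): 33²+44² = 3025 < 3136 = 56² → obtuse
(60,61,96): 60²+61² = 7321 < 9216 = 96² → obtuse
(101,247,217): 101²+217² = 57290 < 61009 = 247² → obtuse
4 of the 5 are obtuse.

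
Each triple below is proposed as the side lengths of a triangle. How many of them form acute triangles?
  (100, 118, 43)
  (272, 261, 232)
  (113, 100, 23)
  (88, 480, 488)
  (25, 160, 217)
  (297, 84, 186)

1

(100,118,43): 43²+100² = 11849 < 13924 = 118² → obtuse
(272,261,232): 232²+261² = 121945 > 73984 = 272² → acute
(113,100,23): 23²+100² = 10529 < 12769 = 113² → obtuse
(88,480,488): 88²+480² = 238144 = 488² → right
(25,160,217): 25+160 ≤ 217, not a triangle
(297,84,186): 84+186 ≤ 297, not a triangle
1 of the 6 is acute.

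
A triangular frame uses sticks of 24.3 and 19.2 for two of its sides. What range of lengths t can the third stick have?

5.1 < t < 43.5

By the triangle inequality, t must be less than 24.3 + 19.2 = 43.5 and greater than |24.3 − 19.2| = 5.1.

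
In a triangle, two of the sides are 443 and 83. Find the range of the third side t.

360 < t < 526

By the triangle inequality, t must be less than 443 + 83 = 526 and greater than |443 − 83| = 360.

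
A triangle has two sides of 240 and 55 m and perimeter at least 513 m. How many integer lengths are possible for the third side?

Triangle inequality: 185 < x < 295. Perimeter ≥ 513 gives x ≥ 513 − 240 − 55 = 218.
So 218 ≤ x < 295; integers 218 through 294: 77 values.

77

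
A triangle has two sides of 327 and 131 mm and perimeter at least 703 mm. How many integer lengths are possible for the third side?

Triangle inequality: 196 < x < 458. Perimeter ≥ 703 gives x ≥ 703 − 327 − 131 = 245.
So 245 ≤ x < 458; integers 245 through 457: 213 values.

213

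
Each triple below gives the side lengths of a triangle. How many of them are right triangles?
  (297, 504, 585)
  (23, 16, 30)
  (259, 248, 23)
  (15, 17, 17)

(297,504,585): 297²+504² = 342225 = 585² → right
(23,16,30): 16²+23² = 785 < 900 = 30² → obtuse
(259,248,23): 23²+248² = 62033 < 67081 = 259² → obtuse
(15,17,17): 15²+17² = 514 > 289 = 17² → acute
1 of the 4 is right.

1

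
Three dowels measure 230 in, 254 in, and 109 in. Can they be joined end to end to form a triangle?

Yes

The longest side is 254, and the other two sum to 339.
Since 339 > 254, the triangle inequality holds.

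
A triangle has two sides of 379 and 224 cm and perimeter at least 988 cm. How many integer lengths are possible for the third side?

Triangle inequality: 155 < x < 603. Perimeter ≥ 988 gives x ≥ 988 − 379 − 224 = 385.
So 385 ≤ x < 603; integers 385 through 602: 218 values.

218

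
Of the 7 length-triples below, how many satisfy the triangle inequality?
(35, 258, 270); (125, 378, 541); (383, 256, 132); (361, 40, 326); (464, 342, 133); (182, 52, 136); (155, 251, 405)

(35,258,270): 35+258 > 270 → valid
(125,378,541): 125+378 ≤ 541 → not valid
(132,256,383): 132+256 > 383 → valid
(40,326,361): 40+326 > 361 → valid
(133,342,464): 133+342 > 464 → valid
(52,136,182): 52+136 > 182 → valid
(155,251,405): 155+251 > 405 → valid
6 of the 7 triples form a triangle.

6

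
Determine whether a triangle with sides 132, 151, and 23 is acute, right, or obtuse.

Compare the square of the longest side to the sum of squares of the other two: 23² + 132² = 17953 < 22801 = 151².

obtuse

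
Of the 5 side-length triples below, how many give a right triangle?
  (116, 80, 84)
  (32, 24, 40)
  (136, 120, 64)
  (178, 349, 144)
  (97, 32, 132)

3

(116,80,84): 80²+84² = 13456 = 116² → right
(32,24,40): 24²+32² = 1600 = 40² → right
(136,120,64): 64²+120² = 18496 = 136² → right
(178,349,144): 144+178 ≤ 349, not a triangle
(97,32,132): 32+97 ≤ 132, not a triangle
3 of the 5 are right.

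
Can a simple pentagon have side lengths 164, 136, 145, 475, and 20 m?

For a pentagon, each side must be shorter than the sum of the others.
Here the longest side is 475, but the remaining 4 sides sum to only 465.

No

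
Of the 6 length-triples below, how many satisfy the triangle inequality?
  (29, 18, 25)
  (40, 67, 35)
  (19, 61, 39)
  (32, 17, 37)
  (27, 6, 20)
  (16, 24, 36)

4

(18,25,29): 18+25 > 29 → valid
(35,40,67): 35+40 > 67 → valid
(19,39,61): 19+39 ≤ 61 → not valid
(17,32,37): 17+32 > 37 → valid
(6,20,27): 6+20 ≤ 27 → not valid
(16,24,36): 16+24 > 36 → valid
4 of the 6 triples form a triangle.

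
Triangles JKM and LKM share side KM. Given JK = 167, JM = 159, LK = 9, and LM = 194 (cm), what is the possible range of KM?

185 < KM < 203

From triangle JKM: |167 − 159| < KM < 167 + 159, i.e. 8 < KM < 326.
From triangle LKM: 185 < KM < 203.
Both must hold, so KM lies in the intersection.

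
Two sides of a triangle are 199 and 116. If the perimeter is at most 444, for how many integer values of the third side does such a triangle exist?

Triangle inequality: 83 < x < 315. Perimeter ≤ 444 gives x ≤ 444 − 199 − 116 = 129.
So 83 < x ≤ 129; integers 84 through 129: 46 values.

46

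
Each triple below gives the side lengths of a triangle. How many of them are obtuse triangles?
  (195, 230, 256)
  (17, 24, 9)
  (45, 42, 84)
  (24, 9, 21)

(195,230,256): 195²+230² = 90925 > 65536 = 256² → acute
(17,24,9): 9²+17² = 370 < 576 = 24² → obtuse
(45,42,84): 42²+45² = 3789 < 7056 = 84² → obtuse
(24,9,21): 9²+21² = 522 < 576 = 24² → obtuse
3 of the 4 are obtuse.

3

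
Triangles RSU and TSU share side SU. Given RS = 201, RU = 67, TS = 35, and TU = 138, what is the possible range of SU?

134 < SU < 173

From triangle RSU: |201 − 67| < SU < 201 + 67, i.e. 134 < SU < 268.
From triangle TSU: 103 < SU < 173.
Both must hold, so SU lies in the intersection.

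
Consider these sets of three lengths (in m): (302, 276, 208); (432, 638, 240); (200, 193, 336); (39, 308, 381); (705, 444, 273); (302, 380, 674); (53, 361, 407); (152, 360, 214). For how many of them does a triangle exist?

7

(208,276,302): 208+276 > 302 → valid
(240,432,638): 240+432 > 638 → valid
(193,200,336): 193+200 > 336 → valid
(39,308,381): 39+308 ≤ 381 → not valid
(273,444,705): 273+444 > 705 → valid
(302,380,674): 302+380 > 674 → valid
(53,361,407): 53+361 > 407 → valid
(152,214,360): 152+214 > 360 → valid
7 of the 8 triples form a triangle.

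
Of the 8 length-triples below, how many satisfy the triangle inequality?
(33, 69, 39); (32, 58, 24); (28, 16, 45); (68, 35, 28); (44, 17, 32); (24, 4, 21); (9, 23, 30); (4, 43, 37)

(33,39,69): 33+39 > 69 → valid
(24,32,58): 24+32 ≤ 58 → not valid
(16,28,45): 16+28 ≤ 45 → not valid
(28,35,68): 28+35 ≤ 68 → not valid
(17,32,44): 17+32 > 44 → valid
(4,21,24): 4+21 > 24 → valid
(9,23,30): 9+23 > 30 → valid
(4,37,43): 4+37 ≤ 43 → not valid
4 of the 8 triples form a triangle.

4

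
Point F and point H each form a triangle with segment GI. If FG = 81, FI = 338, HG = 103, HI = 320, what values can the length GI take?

257 < GI < 419

From triangle FGI: |81 − 338| < GI < 81 + 338, i.e. 257 < GI < 419.
From triangle HGI: 217 < GI < 423.
Both must hold, so GI lies in the intersection.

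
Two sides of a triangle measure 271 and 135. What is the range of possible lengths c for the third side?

136 < c < 406

By the triangle inequality, c must be less than 271 + 135 = 406 and greater than |271 − 135| = 136.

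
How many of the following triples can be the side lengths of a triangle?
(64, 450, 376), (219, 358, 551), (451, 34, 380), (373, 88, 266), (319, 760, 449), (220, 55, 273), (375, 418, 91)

4

(64,376,450): 64+376 ≤ 450 → not valid
(219,358,551): 219+358 > 551 → valid
(34,380,451): 34+380 ≤ 451 → not valid
(88,266,373): 88+266 ≤ 373 → not valid
(319,449,760): 319+449 > 760 → valid
(55,220,273): 55+220 > 273 → valid
(91,375,418): 91+375 > 418 → valid
4 of the 7 triples form a triangle.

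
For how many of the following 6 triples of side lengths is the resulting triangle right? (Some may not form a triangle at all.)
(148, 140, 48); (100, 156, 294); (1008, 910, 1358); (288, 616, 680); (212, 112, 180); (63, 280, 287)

(148,140,48): 48²+140² = 21904 = 148² → right
(100,156,294): 100+156 ≤ 294, not a triangle
(1008,910,1358): 910²+1008² = 1844164 = 1358² → right
(288,616,680): 288²+616² = 462400 = 680² → right
(212,112,180): 112²+180² = 44944 = 212² → right
(63,280,287): 63²+280² = 82369 = 287² → right
5 of the 6 are right.

5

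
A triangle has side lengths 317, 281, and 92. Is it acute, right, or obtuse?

Compare the square of the longest side to the sum of squares of the other two: 92² + 281² = 87425 < 100489 = 317².

obtuse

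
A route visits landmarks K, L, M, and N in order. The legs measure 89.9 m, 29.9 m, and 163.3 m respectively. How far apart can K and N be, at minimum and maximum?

43.5 ≤ KN ≤ 283.1 m

The maximum is all hops collinear in one direction: 89.9 + 29.9 + 163.3 = 283.1.
The longest hop is 163.3; the others sum to 119.8. Folding the others back against it leaves at least 163.3 − 119.8 = 43.5.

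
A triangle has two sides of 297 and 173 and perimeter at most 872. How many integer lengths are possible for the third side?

278

Triangle inequality: 124 < x < 470. Perimeter ≤ 872 gives x ≤ 872 − 297 − 173 = 402.
So 124 < x ≤ 402; integers 125 through 402: 278 values.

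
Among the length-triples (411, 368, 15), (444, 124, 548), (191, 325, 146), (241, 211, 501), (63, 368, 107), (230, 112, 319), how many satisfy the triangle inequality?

3

(15,368,411): 15+368 ≤ 411 → not valid
(124,444,548): 124+444 > 548 → valid
(146,191,325): 146+191 > 325 → valid
(211,241,501): 211+241 ≤ 501 → not valid
(63,107,368): 63+107 ≤ 368 → not valid
(112,230,319): 112+230 > 319 → valid
3 of the 6 triples form a triangle.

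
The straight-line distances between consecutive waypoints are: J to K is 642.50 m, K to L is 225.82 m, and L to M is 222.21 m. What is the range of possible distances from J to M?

The maximum is all hops collinear in one direction: 642.50 + 225.82 + 222.21 = 1090.53.
The longest hop is 642.50; the others sum to 448.03. Folding the others back against it leaves at least 642.50 − 448.03 = 194.47.

194.47 ≤ JM ≤ 1090.53 m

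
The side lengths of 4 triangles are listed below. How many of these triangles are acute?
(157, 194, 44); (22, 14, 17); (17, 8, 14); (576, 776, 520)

(157,194,44): 44²+157² = 26585 < 37636 = 194² → obtuse
(22,14,17): 14²+17² = 485 > 484 = 22² → acute
(17,8,14): 8²+14² = 260 < 289 = 17² → obtuse
(576,776,520): 520²+576² = 602176 = 776² → right
1 of the 4 is acute.

1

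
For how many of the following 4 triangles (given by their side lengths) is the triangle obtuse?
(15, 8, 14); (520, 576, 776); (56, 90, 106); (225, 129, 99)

(15,8,14): 8²+14² = 260 > 225 = 15² → acute
(520,576,776): 520²+576² = 602176 = 776² → right
(56,90,106): 56²+90² = 11236 = 106² → right
(225,129,99): 99²+129² = 26442 < 50625 = 225² → obtuse
1 of the 4 is obtuse.

1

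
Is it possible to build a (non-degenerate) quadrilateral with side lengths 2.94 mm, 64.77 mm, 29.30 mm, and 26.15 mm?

No

For a quadrilateral, each side must be shorter than the sum of the others.
Here the longest side is 64.77, but the remaining 3 sides sum to only 58.39.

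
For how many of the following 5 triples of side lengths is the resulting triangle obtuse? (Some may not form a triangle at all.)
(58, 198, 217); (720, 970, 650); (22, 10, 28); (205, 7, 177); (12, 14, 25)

3

(58,198,217): 58²+198² = 42568 < 47089 = 217² → obtuse
(720,970,650): 650²+720² = 940900 = 970² → right
(22,10,28): 10²+22² = 584 < 784 = 28² → obtuse
(205,7,177): 7+177 ≤ 205, not a triangle
(12,14,25): 12²+14² = 340 < 625 = 25² → obtuse
3 of the 5 are obtuse.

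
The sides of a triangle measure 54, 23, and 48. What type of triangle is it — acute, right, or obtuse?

obtuse

Compare the square of the longest side to the sum of squares of the other two: 23² + 48² = 2833 < 2916 = 54².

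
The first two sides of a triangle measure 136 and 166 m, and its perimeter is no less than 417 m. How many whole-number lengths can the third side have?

187

Triangle inequality: 30 < x < 302. Perimeter ≥ 417 gives x ≥ 417 − 136 − 166 = 115.
So 115 ≤ x < 302; integers 115 through 301: 187 values.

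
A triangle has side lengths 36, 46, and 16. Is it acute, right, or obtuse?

obtuse

Compare the square of the longest side to the sum of squares of the other two: 16² + 36² = 1552 < 2116 = 46².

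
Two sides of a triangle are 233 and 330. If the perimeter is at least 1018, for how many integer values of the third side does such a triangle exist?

Triangle inequality: 97 < x < 563. Perimeter ≥ 1018 gives x ≥ 1018 − 233 − 330 = 455.
So 455 ≤ x < 563; integers 455 through 562: 108 values.

108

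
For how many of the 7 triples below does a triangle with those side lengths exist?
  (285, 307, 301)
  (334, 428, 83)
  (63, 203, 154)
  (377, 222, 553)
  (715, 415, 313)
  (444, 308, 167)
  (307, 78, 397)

(285,301,307): 285+301 > 307 → valid
(83,334,428): 83+334 ≤ 428 → not valid
(63,154,203): 63+154 > 203 → valid
(222,377,553): 222+377 > 553 → valid
(313,415,715): 313+415 > 715 → valid
(167,308,444): 167+308 > 444 → valid
(78,307,397): 78+307 ≤ 397 → not valid
5 of the 7 triples form a triangle.

5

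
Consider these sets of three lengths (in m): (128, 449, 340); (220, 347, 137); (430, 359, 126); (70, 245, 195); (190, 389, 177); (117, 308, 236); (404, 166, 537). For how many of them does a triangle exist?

6

(128,340,449): 128+340 > 449 → valid
(137,220,347): 137+220 > 347 → valid
(126,359,430): 126+359 > 430 → valid
(70,195,245): 70+195 > 245 → valid
(177,190,389): 177+190 ≤ 389 → not valid
(117,236,308): 117+236 > 308 → valid
(166,404,537): 166+404 > 537 → valid
6 of the 7 triples form a triangle.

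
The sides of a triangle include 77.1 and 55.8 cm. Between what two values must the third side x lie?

21.3 < x < 132.9

By the triangle inequality, x must be less than 77.1 + 55.8 = 132.9 and greater than |77.1 − 55.8| = 21.3.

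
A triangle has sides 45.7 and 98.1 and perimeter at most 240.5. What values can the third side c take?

Triangle inequality alone gives 52.4 < c < 143.8.
The perimeter condition gives c ≤ 240.5 − 45.7 − 98.1 = 96.7.
Intersecting the two: 52.4 < c ≤ 96.7.

52.4 < c ≤ 96.7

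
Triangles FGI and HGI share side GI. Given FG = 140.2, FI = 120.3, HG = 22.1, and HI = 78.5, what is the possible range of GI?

From triangle FGI: |140.2 − 120.3| < GI < 140.2 + 120.3, i.e. 19.9 < GI < 260.5.
From triangle HGI: 56.4 < GI < 100.6.
Both must hold, so GI lies in the intersection.

56.4 < GI < 100.6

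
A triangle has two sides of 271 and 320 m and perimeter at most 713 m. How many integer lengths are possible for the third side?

Triangle inequality: 49 < x < 591. Perimeter ≤ 713 gives x ≤ 713 − 271 − 320 = 122.
So 49 < x ≤ 122; integers 50 through 122: 73 values.

73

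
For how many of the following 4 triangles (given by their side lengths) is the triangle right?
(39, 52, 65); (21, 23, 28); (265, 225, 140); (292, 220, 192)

(39,52,65): 39²+52² = 4225 = 65² → right
(21,23,28): 21²+23² = 970 > 784 = 28² → acute
(265,225,140): 140²+225² = 70225 = 265² → right
(292,220,192): 192²+220² = 85264 = 292² → right
3 of the 4 are right.

3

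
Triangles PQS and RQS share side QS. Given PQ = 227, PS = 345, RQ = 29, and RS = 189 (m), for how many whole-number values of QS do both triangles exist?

57

From triangle PQS: 118 < QS < 572.
From triangle RQS: 160 < QS < 218.
Intersection: 160 < QS < 218, so integers 161 through 217: 57 values.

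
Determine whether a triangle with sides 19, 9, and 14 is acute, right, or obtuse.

obtuse

Compare the square of the longest side to the sum of squares of the other two: 9² + 14² = 277 < 361 = 19².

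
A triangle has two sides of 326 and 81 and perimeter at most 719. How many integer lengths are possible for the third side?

Triangle inequality: 245 < x < 407. Perimeter ≤ 719 gives x ≤ 719 − 326 − 81 = 312.
So 245 < x ≤ 312; integers 246 through 312: 67 values.

67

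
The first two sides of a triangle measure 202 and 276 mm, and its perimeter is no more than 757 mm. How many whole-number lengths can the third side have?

205

Triangle inequality: 74 < x < 478. Perimeter ≤ 757 gives x ≤ 757 − 202 − 276 = 279.
So 74 < x ≤ 279; integers 75 through 279: 205 values.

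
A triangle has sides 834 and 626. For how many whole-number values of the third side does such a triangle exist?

1251

The third side lies in the open interval (208, 1460).
Integers from 209 to 1459 inclusive: 1459 − 209 + 1 = 1251.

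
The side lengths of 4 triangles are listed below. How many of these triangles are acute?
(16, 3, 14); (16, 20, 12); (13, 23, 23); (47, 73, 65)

2

(16,3,14): 3²+14² = 205 < 256 = 16² → obtuse
(16,20,12): 12²+16² = 400 = 20² → right
(13,23,23): 13²+23² = 698 > 529 = 23² → acute
(47,73,65): 47²+65² = 6434 > 5329 = 73² → acute
2 of the 4 are acute.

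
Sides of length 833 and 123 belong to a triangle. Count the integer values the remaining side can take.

245

The third side lies in the open interval (710, 956).
Integers from 711 to 955 inclusive: 955 − 711 + 1 = 245.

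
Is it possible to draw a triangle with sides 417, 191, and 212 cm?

No

The longest side is 417, but the other two sum to only 403.
403 < 417, so the triangle inequality fails.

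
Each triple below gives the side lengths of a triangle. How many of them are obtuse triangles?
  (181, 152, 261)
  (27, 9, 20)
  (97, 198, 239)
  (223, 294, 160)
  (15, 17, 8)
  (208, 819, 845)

(181,152,261): 152²+181² = 55865 < 68121 = 261² → obtuse
(27,9,20): 9²+20² = 481 < 729 = 27² → obtuse
(97,198,239): 97²+198² = 48613 < 57121 = 239² → obtuse
(223,294,160): 160²+223² = 75329 < 86436 = 294² → obtuse
(15,17,8): 8²+15² = 289 = 17² → right
(208,819,845): 208²+819² = 714025 = 845² → right
4 of the 6 are obtuse.

4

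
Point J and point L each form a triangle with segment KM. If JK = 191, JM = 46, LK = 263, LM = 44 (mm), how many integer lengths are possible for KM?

17

From triangle JKM: 145 < KM < 237.
From triangle LKM: 219 < KM < 307.
Intersection: 219 < KM < 237, so integers 220 through 236: 17 values.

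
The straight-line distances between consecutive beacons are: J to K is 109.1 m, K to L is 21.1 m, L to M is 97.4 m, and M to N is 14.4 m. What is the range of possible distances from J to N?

0 ≤ JN ≤ 242.0 m

The maximum is all hops collinear in one direction: 109.1 + 21.1 + 97.4 + 14.4 = 242.0.
The longest hop is 109.1; the others sum to 132.9. Since 109.1 ≤ 132.9, the path can fold back on itself completely, so the minimum distance is 0.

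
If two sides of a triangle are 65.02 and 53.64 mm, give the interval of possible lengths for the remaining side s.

11.38 < s < 118.66

By the triangle inequality, s must be less than 65.02 + 53.64 = 118.66 and greater than |65.02 − 53.64| = 11.38.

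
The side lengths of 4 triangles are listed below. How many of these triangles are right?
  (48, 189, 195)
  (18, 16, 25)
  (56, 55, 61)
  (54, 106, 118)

(48,189,195): 48²+189² = 38025 = 195² → right
(18,16,25): 16²+18² = 580 < 625 = 25² → obtuse
(56,55,61): 55²+56² = 6161 > 3721 = 61² → acute
(54,106,118): 54²+106² = 14152 > 13924 = 118² → acute
1 of the 4 is right.

1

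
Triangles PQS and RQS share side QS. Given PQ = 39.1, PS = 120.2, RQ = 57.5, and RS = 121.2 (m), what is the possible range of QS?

From triangle PQS: |39.1 − 120.2| < QS < 39.1 + 120.2, i.e. 81.1 < QS < 159.3.
From triangle RQS: 63.7 < QS < 178.7.
Both must hold, so QS lies in the intersection.

81.1 < QS < 159.3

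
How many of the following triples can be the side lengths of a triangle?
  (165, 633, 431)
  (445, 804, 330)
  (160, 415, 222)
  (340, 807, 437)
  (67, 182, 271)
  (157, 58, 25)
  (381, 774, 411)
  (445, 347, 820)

1

(165,431,633): 165+431 ≤ 633 → not valid
(330,445,804): 330+445 ≤ 804 → not valid
(160,222,415): 160+222 ≤ 415 → not valid
(340,437,807): 340+437 ≤ 807 → not valid
(67,182,271): 67+182 ≤ 271 → not valid
(25,58,157): 25+58 ≤ 157 → not valid
(381,411,774): 381+411 > 774 → valid
(347,445,820): 347+445 ≤ 820 → not valid
1 of the 8 triples forms a triangle.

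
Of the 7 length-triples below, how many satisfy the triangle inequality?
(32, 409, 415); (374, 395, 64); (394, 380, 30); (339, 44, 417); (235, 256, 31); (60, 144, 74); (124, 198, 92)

5

(32,409,415): 32+409 > 415 → valid
(64,374,395): 64+374 > 395 → valid
(30,380,394): 30+380 > 394 → valid
(44,339,417): 44+339 ≤ 417 → not valid
(31,235,256): 31+235 > 256 → valid
(60,74,144): 60+74 ≤ 144 → not valid
(92,124,198): 92+124 > 198 → valid
5 of the 7 triples form a triangle.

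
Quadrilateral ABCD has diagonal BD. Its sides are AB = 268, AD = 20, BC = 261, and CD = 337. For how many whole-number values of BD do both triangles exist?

From triangle ABD: 248 < BD < 288.
From triangle CBD: 76 < BD < 598.
Intersection: 248 < BD < 288, so integers 249 through 287: 39 values.

39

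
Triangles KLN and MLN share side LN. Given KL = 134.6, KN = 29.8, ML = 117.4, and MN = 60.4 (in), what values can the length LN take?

From triangle KLN: |134.6 − 29.8| < LN < 134.6 + 29.8, i.e. 104.8 < LN < 164.4.
From triangle MLN: 57.0 < LN < 177.8.
Both must hold, so LN lies in the intersection.

104.8 < LN < 164.4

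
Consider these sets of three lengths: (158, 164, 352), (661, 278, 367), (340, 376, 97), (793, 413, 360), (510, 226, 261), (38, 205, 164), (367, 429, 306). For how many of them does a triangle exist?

2

(158,164,352): 158+164 ≤ 352 → not valid
(278,367,661): 278+367 ≤ 661 → not valid
(97,340,376): 97+340 > 376 → valid
(360,413,793): 360+413 ≤ 793 → not valid
(226,261,510): 226+261 ≤ 510 → not valid
(38,164,205): 38+164 ≤ 205 → not valid
(306,367,429): 306+367 > 429 → valid
2 of the 7 triples form a triangle.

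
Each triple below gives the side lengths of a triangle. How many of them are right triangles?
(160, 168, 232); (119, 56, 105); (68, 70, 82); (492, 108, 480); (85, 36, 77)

(160,168,232): 160²+168² = 53824 = 232² → right
(119,56,105): 56²+105² = 14161 = 119² → right
(68,70,82): 68²+70² = 9524 > 6724 = 82² → acute
(492,108,480): 108²+480² = 242064 = 492² → right
(85,36,77): 36²+77² = 7225 = 85² → right
4 of the 5 are right.

4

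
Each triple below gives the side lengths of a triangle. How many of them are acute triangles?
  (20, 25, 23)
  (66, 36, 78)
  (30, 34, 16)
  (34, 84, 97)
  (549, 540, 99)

1

(20,25,23): 20²+23² = 929 > 625 = 25² → acute
(66,36,78): 36²+66² = 5652 < 6084 = 78² → obtuse
(30,34,16): 16²+30² = 1156 = 34² → right
(34,84,97): 34²+84² = 8212 < 9409 = 97² → obtuse
(549,540,99): 99²+540² = 301401 = 549² → right
1 of the 5 is acute.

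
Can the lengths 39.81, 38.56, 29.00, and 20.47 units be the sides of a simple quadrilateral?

Yes

A quadrilateral exists iff every side is shorter than the sum of the others — equivalently, the longest side is less than the sum of the rest.
Longest side 39.81 < 88.03 (sum of the remaining 3), so yes.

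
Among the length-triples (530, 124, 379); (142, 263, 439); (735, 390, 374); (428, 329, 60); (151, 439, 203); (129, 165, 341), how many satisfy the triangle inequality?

(124,379,530): 124+379 ≤ 530 → not valid
(142,263,439): 142+263 ≤ 439 → not valid
(374,390,735): 374+390 > 735 → valid
(60,329,428): 60+329 ≤ 428 → not valid
(151,203,439): 151+203 ≤ 439 → not valid
(129,165,341): 129+165 ≤ 341 → not valid
1 of the 6 triples forms a triangle.

1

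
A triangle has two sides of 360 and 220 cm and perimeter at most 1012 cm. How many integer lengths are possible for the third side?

Triangle inequality: 140 < x < 580. Perimeter ≤ 1012 gives x ≤ 1012 − 360 − 220 = 432.
So 140 < x ≤ 432; integers 141 through 432: 292 values.

292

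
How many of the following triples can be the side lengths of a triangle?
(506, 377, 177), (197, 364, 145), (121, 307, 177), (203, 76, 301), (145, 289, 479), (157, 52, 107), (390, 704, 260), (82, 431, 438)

3

(177,377,506): 177+377 > 506 → valid
(145,197,364): 145+197 ≤ 364 → not valid
(121,177,307): 121+177 ≤ 307 → not valid
(76,203,301): 76+203 ≤ 301 → not valid
(145,289,479): 145+289 ≤ 479 → not valid
(52,107,157): 52+107 > 157 → valid
(260,390,704): 260+390 ≤ 704 → not valid
(82,431,438): 82+431 > 438 → valid
3 of the 8 triples form a triangle.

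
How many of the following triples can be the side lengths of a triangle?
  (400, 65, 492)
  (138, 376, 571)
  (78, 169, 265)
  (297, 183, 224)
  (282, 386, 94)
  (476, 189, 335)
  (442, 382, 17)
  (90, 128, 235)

2

(65,400,492): 65+400 ≤ 492 → not valid
(138,376,571): 138+376 ≤ 571 → not valid
(78,169,265): 78+169 ≤ 265 → not valid
(183,224,297): 183+224 > 297 → valid
(94,282,386): 94+282 ≤ 386 → not valid
(189,335,476): 189+335 > 476 → valid
(17,382,442): 17+382 ≤ 442 → not valid
(90,128,235): 90+128 ≤ 235 → not valid
2 of the 8 triples form a triangle.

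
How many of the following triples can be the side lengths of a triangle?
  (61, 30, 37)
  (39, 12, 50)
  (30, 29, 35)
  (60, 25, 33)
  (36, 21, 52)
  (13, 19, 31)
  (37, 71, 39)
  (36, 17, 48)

(30,37,61): 30+37 > 61 → valid
(12,39,50): 12+39 > 50 → valid
(29,30,35): 29+30 > 35 → valid
(25,33,60): 25+33 ≤ 60 → not valid
(21,36,52): 21+36 > 52 → valid
(13,19,31): 13+19 > 31 → valid
(37,39,71): 37+39 > 71 → valid
(17,36,48): 17+36 > 48 → valid
7 of the 8 triples form a triangle.

7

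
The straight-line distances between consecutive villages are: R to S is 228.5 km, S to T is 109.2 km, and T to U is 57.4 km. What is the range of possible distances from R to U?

61.9 ≤ RU ≤ 395.1 km

The maximum is all hops collinear in one direction: 228.5 + 109.2 + 57.4 = 395.1.
The longest hop is 228.5; the others sum to 166.6. Folding the others back against it leaves at least 228.5 − 166.6 = 61.9.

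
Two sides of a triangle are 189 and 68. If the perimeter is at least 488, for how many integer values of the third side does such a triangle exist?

Triangle inequality: 121 < x < 257. Perimeter ≥ 488 gives x ≥ 488 − 189 − 68 = 231.
So 231 ≤ x < 257; integers 231 through 256: 26 values.

26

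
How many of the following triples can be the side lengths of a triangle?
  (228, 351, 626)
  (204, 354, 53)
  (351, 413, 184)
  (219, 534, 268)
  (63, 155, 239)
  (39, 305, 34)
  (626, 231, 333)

(228,351,626): 228+351 ≤ 626 → not valid
(53,204,354): 53+204 ≤ 354 → not valid
(184,351,413): 184+351 > 413 → valid
(219,268,534): 219+268 ≤ 534 → not valid
(63,155,239): 63+155 ≤ 239 → not valid
(34,39,305): 34+39 ≤ 305 → not valid
(231,333,626): 231+333 ≤ 626 → not valid
1 of the 7 triples forms a triangle.

1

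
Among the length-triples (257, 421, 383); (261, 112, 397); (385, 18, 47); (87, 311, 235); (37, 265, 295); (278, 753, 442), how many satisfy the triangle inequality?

3

(257,383,421): 257+383 > 421 → valid
(112,261,397): 112+261 ≤ 397 → not valid
(18,47,385): 18+47 ≤ 385 → not valid
(87,235,311): 87+235 > 311 → valid
(37,265,295): 37+265 > 295 → valid
(278,442,753): 278+442 ≤ 753 → not valid
3 of the 6 triples form a triangle.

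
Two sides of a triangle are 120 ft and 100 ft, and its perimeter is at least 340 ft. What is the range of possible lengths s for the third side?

Triangle inequality alone gives 20 < s < 220.
The perimeter condition gives s ≥ 340 − 120 − 100 = 120.
Intersecting the two: 120 ≤ s < 220.

120 ≤ s < 220 ft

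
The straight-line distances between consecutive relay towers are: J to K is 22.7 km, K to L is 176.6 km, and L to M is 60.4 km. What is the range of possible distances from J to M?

93.5 ≤ JM ≤ 259.7 km

The maximum is all hops collinear in one direction: 22.7 + 176.6 + 60.4 = 259.7.
The longest hop is 176.6; the others sum to 83.1. Folding the others back against it leaves at least 176.6 − 83.1 = 93.5.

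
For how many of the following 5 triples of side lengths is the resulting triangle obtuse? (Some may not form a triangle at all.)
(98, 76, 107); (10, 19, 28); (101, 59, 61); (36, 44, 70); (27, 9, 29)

4

(98,76,107): 76²+98² = 15380 > 11449 = 107² → acute
(10,19,28): 10²+19² = 461 < 784 = 28² → obtuse
(101,59,61): 59²+61² = 7202 < 10201 = 101² → obtuse
(36,44,70): 36²+44² = 3232 < 4900 = 70² → obtuse
(27,9,29): 9²+27² = 810 < 841 = 29² → obtuse
4 of the 5 are obtuse.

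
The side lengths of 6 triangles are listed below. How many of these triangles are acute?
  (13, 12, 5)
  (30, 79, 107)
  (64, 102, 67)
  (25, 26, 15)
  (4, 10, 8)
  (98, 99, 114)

2

(13,12,5): 5²+12² = 169 = 13² → right
(30,79,107): 30²+79² = 7141 < 11449 = 107² → obtuse
(64,102,67): 64²+67² = 8585 < 10404 = 102² → obtuse
(25,26,15): 15²+25² = 850 > 676 = 26² → acute
(4,10,8): 4²+8² = 80 < 100 = 10² → obtuse
(98,99,114): 98²+99² = 19405 > 12996 = 114² → acute
2 of the 6 are acute.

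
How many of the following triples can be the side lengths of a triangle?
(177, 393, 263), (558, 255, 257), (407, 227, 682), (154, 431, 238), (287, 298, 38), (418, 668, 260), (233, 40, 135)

3

(177,263,393): 177+263 > 393 → valid
(255,257,558): 255+257 ≤ 558 → not valid
(227,407,682): 227+407 ≤ 682 → not valid
(154,238,431): 154+238 ≤ 431 → not valid
(38,287,298): 38+287 > 298 → valid
(260,418,668): 260+418 > 668 → valid
(40,135,233): 40+135 ≤ 233 → not valid
3 of the 7 triples form a triangle.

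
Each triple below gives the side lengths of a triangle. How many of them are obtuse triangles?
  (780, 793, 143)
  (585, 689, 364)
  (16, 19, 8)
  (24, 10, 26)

(780,793,143): 143²+780² = 628849 = 793² → right
(585,689,364): 364²+585² = 474721 = 689² → right
(16,19,8): 8²+16² = 320 < 361 = 19² → obtuse
(24,10,26): 10²+24² = 676 = 26² → right
1 of the 4 is obtuse.

1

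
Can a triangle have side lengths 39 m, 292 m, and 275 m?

Yes

The longest side is 292, and the other two sum to 314.
Since 314 > 292, the triangle inequality holds.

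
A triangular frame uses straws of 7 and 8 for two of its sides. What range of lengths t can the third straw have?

1 < t < 15

By the triangle inequality, t must be less than 7 + 8 = 15 and greater than |7 − 8| = 1.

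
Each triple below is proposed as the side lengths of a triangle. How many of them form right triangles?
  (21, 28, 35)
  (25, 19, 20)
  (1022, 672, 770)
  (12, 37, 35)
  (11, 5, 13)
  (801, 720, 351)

(21,28,35): 21²+28² = 1225 = 35² → right
(25,19,20): 19²+20² = 761 > 625 = 25² → acute
(1022,672,770): 672²+770² = 1044484 = 1022² → right
(12,37,35): 12²+35² = 1369 = 37² → right
(11,5,13): 5²+11² = 146 < 169 = 13² → obtuse
(801,720,351): 351²+720² = 641601 = 801² → right
4 of the 6 are right.

4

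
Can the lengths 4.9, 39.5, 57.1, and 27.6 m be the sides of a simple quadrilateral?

A quadrilateral exists iff every side is shorter than the sum of the others — equivalently, the longest side is less than the sum of the rest.
Longest side 57.1 < 72.0 (sum of the remaining 3), so yes.

Yes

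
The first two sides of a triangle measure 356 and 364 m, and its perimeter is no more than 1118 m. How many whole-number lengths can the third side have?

Triangle inequality: 8 < x < 720. Perimeter ≤ 1118 gives x ≤ 1118 − 356 − 364 = 398.
So 8 < x ≤ 398; integers 9 through 398: 390 values.

390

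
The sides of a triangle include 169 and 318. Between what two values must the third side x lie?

149 < x < 487

By the triangle inequality, x must be less than 169 + 318 = 487 and greater than |169 − 318| = 149.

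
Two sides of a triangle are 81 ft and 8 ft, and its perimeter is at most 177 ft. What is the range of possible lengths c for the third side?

73 < c ≤ 88

Triangle inequality alone gives 73 < c < 89.
The perimeter condition gives c ≤ 177 − 81 − 8 = 88.
Intersecting the two: 73 < c ≤ 88.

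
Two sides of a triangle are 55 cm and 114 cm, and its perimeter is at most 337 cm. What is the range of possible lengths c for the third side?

Triangle inequality alone gives 59 < c < 169.
The perimeter condition gives c ≤ 337 − 55 − 114 = 168.
Intersecting the two: 59 < c ≤ 168.

59 < c ≤ 168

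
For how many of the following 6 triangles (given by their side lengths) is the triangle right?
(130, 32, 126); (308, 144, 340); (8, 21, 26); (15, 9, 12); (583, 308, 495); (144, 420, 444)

5

(130,32,126): 32²+126² = 16900 = 130² → right
(308,144,340): 144²+308² = 115600 = 340² → right
(8,21,26): 8²+21² = 505 < 676 = 26² → obtuse
(15,9,12): 9²+12² = 225 = 15² → right
(583,308,495): 308²+495² = 339889 = 583² → right
(144,420,444): 144²+420² = 197136 = 444² → right
5 of the 6 are right.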